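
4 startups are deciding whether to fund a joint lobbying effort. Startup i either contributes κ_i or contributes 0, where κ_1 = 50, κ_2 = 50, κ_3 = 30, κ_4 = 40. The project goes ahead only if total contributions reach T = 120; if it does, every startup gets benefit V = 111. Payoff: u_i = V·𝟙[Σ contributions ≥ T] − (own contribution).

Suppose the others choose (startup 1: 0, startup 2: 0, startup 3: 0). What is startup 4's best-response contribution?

Others' total = 0. Even contributing 40 gives 40 < 120: no benefit either way.
Best response: 0.

0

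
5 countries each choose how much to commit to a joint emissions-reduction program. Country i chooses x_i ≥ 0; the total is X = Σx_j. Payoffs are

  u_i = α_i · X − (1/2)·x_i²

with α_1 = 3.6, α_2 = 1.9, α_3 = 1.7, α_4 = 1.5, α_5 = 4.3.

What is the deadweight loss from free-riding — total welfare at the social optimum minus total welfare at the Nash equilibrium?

273.6

Country i's FOC: ∂u_i/∂x_i = α_i − x_i = 0, so x_i* = α_i.
NE contributions = (3.6, 1.9, 1.7, 1.5, 4.3); X = 13.
W^NE = (Σα)·X − ½Σα_i² = 13² − ½·40.2 = 148.9.
Planner sets x_i = Σα_j = 13 for every i, so X^SO = 5·13 = 65.
W^SO = (Σα)·X^SO − ½·5·(Σα)² = (5/2)·13² = 422.5.
Deadweight loss = W^SO − W^NE = 273.6.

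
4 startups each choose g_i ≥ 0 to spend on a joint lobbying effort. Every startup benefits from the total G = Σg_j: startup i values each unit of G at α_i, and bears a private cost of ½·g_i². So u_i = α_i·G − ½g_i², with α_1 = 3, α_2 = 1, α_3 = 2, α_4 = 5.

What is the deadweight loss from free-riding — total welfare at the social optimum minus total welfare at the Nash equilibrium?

Startup i's FOC: ∂u_i/∂g_i = α_i − g_i = 0, so g_i* = α_i.
NE contributions = (3, 1, 2, 5); G = 11.
W^NE = (Σα)·G − ½Σα_i² = 11² − ½·39 = 101.5.
Planner sets g_i = Σα_j = 11 for every i, so G^SO = 4·11 = 44.
W^SO = (Σα)·G^SO − ½·4·(Σα)² = (4/2)·11² = 242.
Deadweight loss = W^SO − W^NE = 140.5.

140.5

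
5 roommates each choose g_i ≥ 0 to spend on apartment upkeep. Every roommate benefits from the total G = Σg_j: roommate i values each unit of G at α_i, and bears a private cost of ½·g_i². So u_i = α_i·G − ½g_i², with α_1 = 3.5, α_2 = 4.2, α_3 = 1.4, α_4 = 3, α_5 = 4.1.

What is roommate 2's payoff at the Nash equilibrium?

59.22

Roommate i's FOC: ∂u_i/∂g_i = α_i − g_i = 0, so g_i* = α_i.
NE contributions = (3.5, 4.2, 1.4, 3, 4.1); G = 16.2.
u_2 = α_2·G − ½·(g_2)² = 4.2·16.2 − ½·4.2² = 59.22.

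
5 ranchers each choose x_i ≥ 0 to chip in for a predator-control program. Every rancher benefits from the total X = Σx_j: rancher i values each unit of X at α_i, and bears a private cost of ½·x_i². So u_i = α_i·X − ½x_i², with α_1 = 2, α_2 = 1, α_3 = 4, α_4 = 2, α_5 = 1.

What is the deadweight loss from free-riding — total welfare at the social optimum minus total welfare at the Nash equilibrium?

Rancher i's FOC: ∂u_i/∂x_i = α_i − x_i = 0, so x_i* = α_i.
NE contributions = (2, 1, 4, 2, 1); X = 10.
W^NE = (Σα)·X − ½Σα_i² = 10² − ½·26 = 87.
Planner sets x_i = Σα_j = 10 for every i, so X^SO = 5·10 = 50.
W^SO = (Σα)·X^SO − ½·5·(Σα)² = (5/2)·10² = 250.
Deadweight loss = W^SO − W^NE = 163.

163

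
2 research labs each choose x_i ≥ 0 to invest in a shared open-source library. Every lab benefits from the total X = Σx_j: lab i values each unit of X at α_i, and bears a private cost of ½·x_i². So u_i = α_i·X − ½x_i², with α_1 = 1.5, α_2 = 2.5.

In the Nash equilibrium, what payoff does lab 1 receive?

Lab i's FOC: ∂u_i/∂x_i = α_i − x_i = 0, so x_i* = α_i.
NE contributions = (1.5, 2.5); X = 4.
u_1 = α_1·X − ½·(x_1)² = 1.5·4 − ½·1.5² = 4.875.

4.875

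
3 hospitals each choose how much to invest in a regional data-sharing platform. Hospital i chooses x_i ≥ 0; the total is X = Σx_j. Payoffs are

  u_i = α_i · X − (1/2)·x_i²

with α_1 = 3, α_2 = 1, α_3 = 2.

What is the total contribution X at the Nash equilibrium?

Hospital i's FOC: ∂u_i/∂x_i = α_i − x_i = 0, so x_i* = α_i.
NE contributions = (3, 1, 2); X = 6.

6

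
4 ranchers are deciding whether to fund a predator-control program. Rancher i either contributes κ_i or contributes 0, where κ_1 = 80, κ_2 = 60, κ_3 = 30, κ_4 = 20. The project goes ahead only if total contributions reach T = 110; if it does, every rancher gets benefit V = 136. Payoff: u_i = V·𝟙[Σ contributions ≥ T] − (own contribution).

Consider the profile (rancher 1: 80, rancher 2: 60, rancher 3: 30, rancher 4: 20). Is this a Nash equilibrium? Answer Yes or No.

No

Total = 190 ≥ 110: provided.
Rancher 1 (pledges 80, payoff 56): dropping to 0 → total 110, payoff 136. Profitable deviation.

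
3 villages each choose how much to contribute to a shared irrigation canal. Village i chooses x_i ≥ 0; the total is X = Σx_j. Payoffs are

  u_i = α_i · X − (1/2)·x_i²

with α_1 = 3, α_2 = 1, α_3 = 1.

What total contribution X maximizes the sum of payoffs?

15

Planner FOC: ∂(Σu_j)/∂x_i = (Σα_j) − x_i = 0, so x_i^SO = Σα_j = 5 for every i; X^SO = 15.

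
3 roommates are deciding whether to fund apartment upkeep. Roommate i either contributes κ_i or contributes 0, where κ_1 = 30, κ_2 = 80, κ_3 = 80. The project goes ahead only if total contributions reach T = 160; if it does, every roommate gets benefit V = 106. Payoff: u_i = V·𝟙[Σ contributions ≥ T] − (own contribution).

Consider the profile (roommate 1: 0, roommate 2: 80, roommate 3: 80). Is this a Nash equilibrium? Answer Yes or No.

Total = 160 ≥ 160: provided.
Roommate 1 (pledges 0, payoff 106): pledging 30 → total 190, payoff 76. No gain.
Roommate 2 (pledges 80, payoff 26): dropping to 0 → total 80, payoff 0. No gain.
Roommate 3 (pledges 80, payoff 26): dropping to 0 → total 80, payoff 0. No gain.

Yes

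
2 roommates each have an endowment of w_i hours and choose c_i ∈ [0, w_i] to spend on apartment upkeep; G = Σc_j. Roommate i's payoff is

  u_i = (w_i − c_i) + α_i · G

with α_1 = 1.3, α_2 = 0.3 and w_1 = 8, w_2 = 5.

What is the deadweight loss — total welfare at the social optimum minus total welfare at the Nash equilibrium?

∂u_i/∂c_i = α_i − 1, so roommate i contributes w_i if α_i > 1, else 0.
α_i > 1 for i ∈ {1}; NE contributions (8, 0), G = 8.
W^NE = Σw_i − G^NE + (Σα_i)·G^NE = 13 + 0.6·8 = 17.8.
Planner: ∂(Σu_j)/∂c_i = Σα_j − 1 = 0.6 > 0, so everyone contributes w_i; G^SO = 13, W^SO = 13 + 0.6·13 = 20.8.
Deadweight loss = 3.

3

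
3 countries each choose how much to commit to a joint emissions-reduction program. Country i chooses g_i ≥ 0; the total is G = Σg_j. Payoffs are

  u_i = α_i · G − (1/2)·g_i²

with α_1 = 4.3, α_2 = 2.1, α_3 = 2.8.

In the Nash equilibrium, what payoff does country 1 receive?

Country i's FOC: ∂u_i/∂g_i = α_i − g_i = 0, so g_i* = α_i.
NE contributions = (4.3, 2.1, 2.8); G = 9.2.
u_1 = α_1·G − ½·(g_1)² = 4.3·9.2 − ½·4.3² = 30.315.

30.315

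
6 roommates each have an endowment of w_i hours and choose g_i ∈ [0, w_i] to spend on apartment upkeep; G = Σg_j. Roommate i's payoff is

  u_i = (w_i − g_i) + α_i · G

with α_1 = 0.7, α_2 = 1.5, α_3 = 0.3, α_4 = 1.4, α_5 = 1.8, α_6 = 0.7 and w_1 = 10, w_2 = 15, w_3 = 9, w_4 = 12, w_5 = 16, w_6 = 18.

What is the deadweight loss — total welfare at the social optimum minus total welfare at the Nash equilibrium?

199.8

∂u_i/∂g_i = α_i − 1, so roommate i contributes w_i if α_i > 1, else 0.
α_i > 1 for i ∈ {2, 4, 5}; NE contributions (0, 15, 0, 12, 16, 0), G = 43.
W^NE = Σw_i − G^NE + (Σα_i)·G^NE = 80 + 5.4·43 = 312.2.
Planner: ∂(Σu_j)/∂g_i = Σα_j − 1 = 5.4 > 0, so everyone contributes w_i; G^SO = 80, W^SO = 80 + 5.4·80 = 512.
Deadweight loss = 199.8.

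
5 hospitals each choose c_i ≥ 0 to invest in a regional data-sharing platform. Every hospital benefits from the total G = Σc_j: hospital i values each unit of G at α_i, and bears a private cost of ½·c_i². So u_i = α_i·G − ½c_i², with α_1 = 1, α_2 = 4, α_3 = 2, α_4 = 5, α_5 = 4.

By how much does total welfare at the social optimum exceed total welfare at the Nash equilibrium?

415

Hospital i's FOC: ∂u_i/∂c_i = α_i − c_i = 0, so c_i* = α_i.
NE contributions = (1, 4, 2, 5, 4); G = 16.
W^NE = (Σα)·G − ½Σα_i² = 16² − ½·62 = 225.
Planner sets c_i = Σα_j = 16 for every i, so G^SO = 5·16 = 80.
W^SO = (Σα)·G^SO − ½·5·(Σα)² = (5/2)·16² = 640.
Deadweight loss = W^SO − W^NE = 415.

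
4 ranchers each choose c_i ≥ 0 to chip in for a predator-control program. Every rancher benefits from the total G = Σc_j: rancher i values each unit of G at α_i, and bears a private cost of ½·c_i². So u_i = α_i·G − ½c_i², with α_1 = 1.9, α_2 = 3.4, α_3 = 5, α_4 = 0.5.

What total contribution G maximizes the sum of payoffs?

43.2

Planner FOC: ∂(Σu_j)/∂c_i = (Σα_j) − c_i = 0, so c_i^SO = Σα_j = 10.8 for every i; G^SO = 43.2.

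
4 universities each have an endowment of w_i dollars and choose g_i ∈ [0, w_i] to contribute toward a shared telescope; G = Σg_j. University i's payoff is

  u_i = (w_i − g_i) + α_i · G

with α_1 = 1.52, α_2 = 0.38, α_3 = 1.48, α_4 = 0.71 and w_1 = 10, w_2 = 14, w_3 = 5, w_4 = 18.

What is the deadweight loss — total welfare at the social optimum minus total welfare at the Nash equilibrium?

98.88

∂u_i/∂g_i = α_i − 1, so university i contributes w_i if α_i > 1, else 0.
α_i > 1 for i ∈ {1, 3}; NE contributions (10, 0, 5, 0), G = 15.
W^NE = Σw_i − G^NE + (Σα_i)·G^NE = 47 + 3.09·15 = 93.35.
Planner: ∂(Σu_j)/∂g_i = Σα_j − 1 = 3.09 > 0, so everyone contributes w_i; G^SO = 47, W^SO = 47 + 3.09·47 = 192.23.
Deadweight loss = 98.88.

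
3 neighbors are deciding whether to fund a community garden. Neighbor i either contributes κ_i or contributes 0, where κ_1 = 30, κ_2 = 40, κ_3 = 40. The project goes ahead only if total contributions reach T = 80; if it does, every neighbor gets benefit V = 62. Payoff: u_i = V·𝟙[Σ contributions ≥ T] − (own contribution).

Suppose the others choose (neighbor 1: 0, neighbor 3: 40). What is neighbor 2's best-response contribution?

Others' total = 40. Contributing 40 brings total to 80 ≥ 80: gain V − κ_2 = 22.
Best response: 40.

40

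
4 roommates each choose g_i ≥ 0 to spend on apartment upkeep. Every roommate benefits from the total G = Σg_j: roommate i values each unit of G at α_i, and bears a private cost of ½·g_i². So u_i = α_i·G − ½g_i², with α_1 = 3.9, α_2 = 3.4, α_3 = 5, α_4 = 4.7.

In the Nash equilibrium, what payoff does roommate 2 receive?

Roommate i's FOC: ∂u_i/∂g_i = α_i − g_i = 0, so g_i* = α_i.
NE contributions = (3.9, 3.4, 5, 4.7); G = 17.
u_2 = α_2·G − ½·(g_2)² = 3.4·17 − ½·3.4² = 52.02.

52.02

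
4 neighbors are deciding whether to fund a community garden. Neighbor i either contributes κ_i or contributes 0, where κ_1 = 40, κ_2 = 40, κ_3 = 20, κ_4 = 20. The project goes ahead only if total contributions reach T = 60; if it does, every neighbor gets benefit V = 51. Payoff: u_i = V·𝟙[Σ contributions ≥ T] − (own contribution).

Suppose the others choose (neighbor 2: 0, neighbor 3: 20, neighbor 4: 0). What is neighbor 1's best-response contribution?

40

Others' total = 20. Contributing 40 brings total to 60 ≥ 60: gain V − κ_1 = 11.
Best response: 40.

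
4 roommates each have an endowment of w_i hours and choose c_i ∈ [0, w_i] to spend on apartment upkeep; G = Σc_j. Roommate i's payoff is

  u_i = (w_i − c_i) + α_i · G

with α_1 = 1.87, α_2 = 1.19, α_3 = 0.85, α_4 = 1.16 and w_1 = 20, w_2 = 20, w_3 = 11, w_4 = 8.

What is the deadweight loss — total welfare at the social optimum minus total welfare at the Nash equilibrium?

44.77

∂u_i/∂c_i = α_i − 1, so roommate i contributes w_i if α_i > 1, else 0.
α_i > 1 for i ∈ {1, 2, 4}; NE contributions (20, 20, 0, 8), G = 48.
W^NE = Σw_i − G^NE + (Σα_i)·G^NE = 59 + 4.07·48 = 254.36.
Planner: ∂(Σu_j)/∂c_i = Σα_j − 1 = 4.07 > 0, so everyone contributes w_i; G^SO = 59, W^SO = 59 + 4.07·59 = 299.13.
Deadweight loss = 44.77.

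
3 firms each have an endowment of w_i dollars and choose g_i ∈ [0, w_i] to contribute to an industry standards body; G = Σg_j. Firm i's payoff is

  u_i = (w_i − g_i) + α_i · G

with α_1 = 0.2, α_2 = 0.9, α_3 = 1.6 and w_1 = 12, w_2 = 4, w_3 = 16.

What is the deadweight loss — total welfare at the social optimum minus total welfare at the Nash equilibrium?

∂u_i/∂g_i = α_i − 1, so firm i contributes w_i if α_i > 1, else 0.
α_i > 1 for i ∈ {3}; NE contributions (0, 0, 16), G = 16.
W^NE = Σw_i − G^NE + (Σα_i)·G^NE = 32 + 1.7·16 = 59.2.
Planner: ∂(Σu_j)/∂g_i = Σα_j − 1 = 1.7 > 0, so everyone contributes w_i; G^SO = 32, W^SO = 32 + 1.7·32 = 86.4.
Deadweight loss = 27.2.

27.2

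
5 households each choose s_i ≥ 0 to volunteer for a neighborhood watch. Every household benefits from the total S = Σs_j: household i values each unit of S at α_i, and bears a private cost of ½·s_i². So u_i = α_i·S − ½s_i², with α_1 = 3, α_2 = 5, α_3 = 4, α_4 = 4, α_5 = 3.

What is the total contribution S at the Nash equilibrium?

19

Household i's FOC: ∂u_i/∂s_i = α_i − s_i = 0, so s_i* = α_i.
NE contributions = (3, 5, 4, 4, 3); S = 19.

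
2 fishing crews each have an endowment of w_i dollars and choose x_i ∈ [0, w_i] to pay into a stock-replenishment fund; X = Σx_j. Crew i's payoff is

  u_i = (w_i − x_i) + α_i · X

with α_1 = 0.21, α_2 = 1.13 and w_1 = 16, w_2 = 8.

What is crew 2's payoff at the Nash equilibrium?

∂u_i/∂x_i = α_i − 1, so crew i contributes w_i if α_i > 1, else 0.
α_i > 1 for i ∈ {2}; NE contributions (0, 8), X = 8.
u_2 = (8 − 8) + 1.13·8 = 9.04.

9.04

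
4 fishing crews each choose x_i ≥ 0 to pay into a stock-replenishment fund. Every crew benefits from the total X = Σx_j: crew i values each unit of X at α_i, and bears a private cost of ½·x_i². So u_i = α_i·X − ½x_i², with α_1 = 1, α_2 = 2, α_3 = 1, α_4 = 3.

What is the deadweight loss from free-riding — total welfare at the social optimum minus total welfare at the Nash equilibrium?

56.5

Crew i's FOC: ∂u_i/∂x_i = α_i − x_i = 0, so x_i* = α_i.
NE contributions = (1, 2, 1, 3); X = 7.
W^NE = (Σα)·X − ½Σα_i² = 7² − ½·15 = 41.5.
Planner sets x_i = Σα_j = 7 for every i, so X^SO = 4·7 = 28.
W^SO = (Σα)·X^SO − ½·4·(Σα)² = (4/2)·7² = 98.
Deadweight loss = W^SO − W^NE = 56.5.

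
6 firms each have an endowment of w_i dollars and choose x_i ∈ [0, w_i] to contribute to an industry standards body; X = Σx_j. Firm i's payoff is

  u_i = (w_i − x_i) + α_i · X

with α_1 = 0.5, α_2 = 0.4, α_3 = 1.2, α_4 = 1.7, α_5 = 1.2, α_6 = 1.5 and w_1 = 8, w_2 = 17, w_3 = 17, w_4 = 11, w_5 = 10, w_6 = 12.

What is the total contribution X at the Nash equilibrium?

50

∂u_i/∂x_i = α_i − 1, so firm i contributes w_i if α_i > 1, else 0.
α_i > 1 for i ∈ {3, 4, 5, 6}; NE contributions (0, 0, 17, 11, 10, 12), X = 50.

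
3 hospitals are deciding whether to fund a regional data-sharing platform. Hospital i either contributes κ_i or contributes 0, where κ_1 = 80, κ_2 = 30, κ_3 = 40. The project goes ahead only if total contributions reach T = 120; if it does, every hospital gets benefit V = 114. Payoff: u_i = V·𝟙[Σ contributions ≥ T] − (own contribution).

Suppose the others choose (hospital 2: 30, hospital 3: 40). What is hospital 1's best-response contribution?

80

Others' total = 70. Contributing 80 brings total to 150 ≥ 120: gain V − κ_1 = 34.
Best response: 80.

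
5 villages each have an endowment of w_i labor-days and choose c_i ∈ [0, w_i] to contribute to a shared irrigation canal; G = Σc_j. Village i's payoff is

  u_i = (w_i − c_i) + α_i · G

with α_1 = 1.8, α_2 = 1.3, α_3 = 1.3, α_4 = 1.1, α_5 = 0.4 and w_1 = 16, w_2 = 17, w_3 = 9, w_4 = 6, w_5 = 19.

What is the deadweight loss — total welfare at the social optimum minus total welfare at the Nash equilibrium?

93.1

∂u_i/∂c_i = α_i − 1, so village i contributes w_i if α_i > 1, else 0.
α_i > 1 for i ∈ {1, 2, 3, 4}; NE contributions (16, 17, 9, 6, 0), G = 48.
W^NE = Σw_i − G^NE + (Σα_i)·G^NE = 67 + 4.9·48 = 302.2.
Planner: ∂(Σu_j)/∂c_i = Σα_j − 1 = 4.9 > 0, so everyone contributes w_i; G^SO = 67, W^SO = 67 + 4.9·67 = 395.3.
Deadweight loss = 93.1.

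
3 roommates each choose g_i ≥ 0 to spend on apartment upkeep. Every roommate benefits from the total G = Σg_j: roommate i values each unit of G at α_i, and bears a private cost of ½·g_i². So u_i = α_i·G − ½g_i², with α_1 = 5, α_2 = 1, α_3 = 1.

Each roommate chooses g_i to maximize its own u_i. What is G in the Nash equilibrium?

7

Roommate i's FOC: ∂u_i/∂g_i = α_i − g_i = 0, so g_i* = α_i.
NE contributions = (5, 1, 1); G = 7.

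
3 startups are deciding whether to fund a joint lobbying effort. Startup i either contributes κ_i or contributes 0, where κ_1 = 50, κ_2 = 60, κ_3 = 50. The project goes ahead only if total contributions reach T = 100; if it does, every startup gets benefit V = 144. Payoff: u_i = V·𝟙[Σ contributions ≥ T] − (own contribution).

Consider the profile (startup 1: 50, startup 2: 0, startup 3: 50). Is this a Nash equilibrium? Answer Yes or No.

Total = 100 ≥ 100: provided.
Startup 1 (pledges 50, payoff 94): dropping to 0 → total 50, payoff 0. No gain.
Startup 2 (pledges 0, payoff 144): pledging 60 → total 160, payoff 84. No gain.
Startup 3 (pledges 50, payoff 94): dropping to 0 → total 50, payoff 0. No gain.

Yes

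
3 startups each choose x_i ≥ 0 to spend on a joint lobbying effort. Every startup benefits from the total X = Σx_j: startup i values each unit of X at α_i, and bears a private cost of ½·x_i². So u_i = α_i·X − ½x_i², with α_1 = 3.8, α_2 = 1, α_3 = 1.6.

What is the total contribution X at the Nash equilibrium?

6.4

Startup i's FOC: ∂u_i/∂x_i = α_i − x_i = 0, so x_i* = α_i.
NE contributions = (3.8, 1, 1.6); X = 6.4.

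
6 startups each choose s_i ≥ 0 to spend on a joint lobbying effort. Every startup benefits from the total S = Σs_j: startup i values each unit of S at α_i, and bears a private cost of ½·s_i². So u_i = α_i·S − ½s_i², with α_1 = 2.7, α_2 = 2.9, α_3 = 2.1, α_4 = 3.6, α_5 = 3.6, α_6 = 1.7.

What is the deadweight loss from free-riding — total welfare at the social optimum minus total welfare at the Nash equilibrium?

Startup i's FOC: ∂u_i/∂s_i = α_i − s_i = 0, so s_i* = α_i.
NE contributions = (2.7, 2.9, 2.1, 3.6, 3.6, 1.7); S = 16.6.
W^NE = (Σα)·S − ½Σα_i² = 16.6² − ½·48.92 = 251.1.
Planner sets s_i = Σα_j = 16.6 for every i, so S^SO = 6·16.6 = 99.6.
W^SO = (Σα)·S^SO − ½·6·(Σα)² = (6/2)·16.6² = 826.68.
Deadweight loss = W^SO − W^NE = 575.58.

575.58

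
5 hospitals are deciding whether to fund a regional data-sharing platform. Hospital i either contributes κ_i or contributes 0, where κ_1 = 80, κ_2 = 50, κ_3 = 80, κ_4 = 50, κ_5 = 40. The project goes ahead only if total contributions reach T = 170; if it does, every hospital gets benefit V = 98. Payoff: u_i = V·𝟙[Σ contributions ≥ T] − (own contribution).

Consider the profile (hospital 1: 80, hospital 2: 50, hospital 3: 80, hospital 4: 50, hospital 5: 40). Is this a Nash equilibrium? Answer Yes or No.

No

Total = 300 ≥ 170: provided.
Hospital 1 (pledges 80, payoff 18): dropping to 0 → total 220, payoff 98. Profitable deviation.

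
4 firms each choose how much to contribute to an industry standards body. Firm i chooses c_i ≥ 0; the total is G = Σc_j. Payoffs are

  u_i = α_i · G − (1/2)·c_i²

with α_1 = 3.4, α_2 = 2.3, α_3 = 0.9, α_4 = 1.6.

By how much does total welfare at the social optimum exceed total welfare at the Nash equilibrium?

Firm i's FOC: ∂u_i/∂c_i = α_i − c_i = 0, so c_i* = α_i.
NE contributions = (3.4, 2.3, 0.9, 1.6); G = 8.2.
W^NE = (Σα)·G − ½Σα_i² = 8.2² − ½·20.22 = 57.13.
Planner sets c_i = Σα_j = 8.2 for every i, so G^SO = 4·8.2 = 32.8.
W^SO = (Σα)·G^SO − ½·4·(Σα)² = (4/2)·8.2² = 134.48.
Deadweight loss = W^SO − W^NE = 77.35.

77.35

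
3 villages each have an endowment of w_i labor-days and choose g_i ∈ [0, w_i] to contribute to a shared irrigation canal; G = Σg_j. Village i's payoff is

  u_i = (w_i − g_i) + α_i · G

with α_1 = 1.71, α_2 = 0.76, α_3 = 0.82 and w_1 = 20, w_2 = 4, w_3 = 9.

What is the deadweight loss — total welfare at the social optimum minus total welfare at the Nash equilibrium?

29.77

∂u_i/∂g_i = α_i − 1, so village i contributes w_i if α_i > 1, else 0.
α_i > 1 for i ∈ {1}; NE contributions (20, 0, 0), G = 20.
W^NE = Σw_i − G^NE + (Σα_i)·G^NE = 33 + 2.29·20 = 78.8.
Planner: ∂(Σu_j)/∂g_i = Σα_j − 1 = 2.29 > 0, so everyone contributes w_i; G^SO = 33, W^SO = 33 + 2.29·33 = 108.57.
Deadweight loss = 29.77.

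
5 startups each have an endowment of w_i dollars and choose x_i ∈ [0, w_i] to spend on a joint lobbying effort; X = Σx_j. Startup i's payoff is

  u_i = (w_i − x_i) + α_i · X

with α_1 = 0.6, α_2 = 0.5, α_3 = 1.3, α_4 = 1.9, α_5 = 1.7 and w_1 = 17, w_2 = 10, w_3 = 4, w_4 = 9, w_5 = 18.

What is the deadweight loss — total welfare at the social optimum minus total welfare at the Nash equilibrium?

∂u_i/∂x_i = α_i − 1, so startup i contributes w_i if α_i > 1, else 0.
α_i > 1 for i ∈ {3, 4, 5}; NE contributions (0, 0, 4, 9, 18), X = 31.
W^NE = Σw_i − X^NE + (Σα_i)·X^NE = 58 + 5·31 = 213.
Planner: ∂(Σu_j)/∂x_i = Σα_j − 1 = 5 > 0, so everyone contributes w_i; X^SO = 58, W^SO = 58 + 5·58 = 348.
Deadweight loss = 135.

135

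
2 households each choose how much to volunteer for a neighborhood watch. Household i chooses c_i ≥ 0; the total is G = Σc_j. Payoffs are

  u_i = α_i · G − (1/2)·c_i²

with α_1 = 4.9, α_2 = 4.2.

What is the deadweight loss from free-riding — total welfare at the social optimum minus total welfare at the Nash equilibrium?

Household i's FOC: ∂u_i/∂c_i = α_i − c_i = 0, so c_i* = α_i.
NE contributions = (4.9, 4.2); G = 9.1.
W^NE = (Σα)·G − ½Σα_i² = 9.1² − ½·41.65 = 61.985.
Planner sets c_i = Σα_j = 9.1 for every i, so G^SO = 2·9.1 = 18.2.
W^SO = (Σα)·G^SO − ½·2·(Σα)² = (2/2)·9.1² = 82.81.
Deadweight loss = W^SO − W^NE = 20.825.

20.825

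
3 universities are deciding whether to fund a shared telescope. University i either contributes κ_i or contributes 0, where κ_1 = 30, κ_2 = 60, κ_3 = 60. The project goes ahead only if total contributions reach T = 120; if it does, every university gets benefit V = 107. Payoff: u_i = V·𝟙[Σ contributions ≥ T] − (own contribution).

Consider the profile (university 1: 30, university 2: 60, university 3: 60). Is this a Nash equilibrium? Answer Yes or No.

Total = 150 ≥ 120: provided.
University 1 (pledges 30, payoff 77): dropping to 0 → total 120, payoff 107. Profitable deviation.

No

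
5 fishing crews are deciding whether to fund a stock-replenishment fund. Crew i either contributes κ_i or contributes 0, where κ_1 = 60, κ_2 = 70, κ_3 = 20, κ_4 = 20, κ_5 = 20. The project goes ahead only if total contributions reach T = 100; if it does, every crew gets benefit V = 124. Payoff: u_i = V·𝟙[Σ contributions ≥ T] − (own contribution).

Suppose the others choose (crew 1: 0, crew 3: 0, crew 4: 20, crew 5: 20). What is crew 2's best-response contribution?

Others' total = 40. Contributing 70 brings total to 110 ≥ 100: gain V − κ_2 = 54.
Best response: 70.

70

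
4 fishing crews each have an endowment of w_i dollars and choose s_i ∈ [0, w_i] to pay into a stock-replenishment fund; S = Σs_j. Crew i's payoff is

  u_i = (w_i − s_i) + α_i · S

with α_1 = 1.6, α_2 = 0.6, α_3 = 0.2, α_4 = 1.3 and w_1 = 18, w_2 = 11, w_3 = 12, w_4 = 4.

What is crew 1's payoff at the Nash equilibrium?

35.2

∂u_i/∂s_i = α_i − 1, so crew i contributes w_i if α_i > 1, else 0.
α_i > 1 for i ∈ {1, 4}; NE contributions (18, 0, 0, 4), S = 22.
u_1 = (18 − 18) + 1.6·22 = 35.2.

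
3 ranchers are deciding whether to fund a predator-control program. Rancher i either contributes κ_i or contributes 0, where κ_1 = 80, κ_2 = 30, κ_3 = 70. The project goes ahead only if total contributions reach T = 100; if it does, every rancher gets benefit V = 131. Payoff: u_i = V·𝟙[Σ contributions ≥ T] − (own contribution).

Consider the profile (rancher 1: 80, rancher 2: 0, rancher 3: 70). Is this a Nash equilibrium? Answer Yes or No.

Yes

Total = 150 ≥ 100: provided.
Rancher 1 (pledges 80, payoff 51): dropping to 0 → total 70, payoff 0. No gain.
Rancher 2 (pledges 0, payoff 131): pledging 30 → total 180, payoff 101. No gain.
Rancher 3 (pledges 70, payoff 61): dropping to 0 → total 80, payoff 0. No gain.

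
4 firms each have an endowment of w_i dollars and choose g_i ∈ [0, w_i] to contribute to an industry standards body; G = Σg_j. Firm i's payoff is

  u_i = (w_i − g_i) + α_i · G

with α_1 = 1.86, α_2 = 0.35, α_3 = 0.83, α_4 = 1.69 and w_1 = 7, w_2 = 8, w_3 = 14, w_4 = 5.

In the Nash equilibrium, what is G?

12

∂u_i/∂g_i = α_i − 1, so firm i contributes w_i if α_i > 1, else 0.
α_i > 1 for i ∈ {1, 4}; NE contributions (7, 0, 0, 5), G = 12.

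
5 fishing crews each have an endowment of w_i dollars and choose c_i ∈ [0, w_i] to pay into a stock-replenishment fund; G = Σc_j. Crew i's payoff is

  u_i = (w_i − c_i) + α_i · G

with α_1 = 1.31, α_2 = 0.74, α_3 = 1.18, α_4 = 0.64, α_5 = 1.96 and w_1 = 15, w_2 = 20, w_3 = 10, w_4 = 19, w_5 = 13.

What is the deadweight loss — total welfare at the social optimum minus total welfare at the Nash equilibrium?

∂u_i/∂c_i = α_i − 1, so crew i contributes w_i if α_i > 1, else 0.
α_i > 1 for i ∈ {1, 3, 5}; NE contributions (15, 0, 10, 0, 13), G = 38.
W^NE = Σw_i − G^NE + (Σα_i)·G^NE = 77 + 4.83·38 = 260.54.
Planner: ∂(Σu_j)/∂c_i = Σα_j − 1 = 4.83 > 0, so everyone contributes w_i; G^SO = 77, W^SO = 77 + 4.83·77 = 448.91.
Deadweight loss = 188.37.

188.37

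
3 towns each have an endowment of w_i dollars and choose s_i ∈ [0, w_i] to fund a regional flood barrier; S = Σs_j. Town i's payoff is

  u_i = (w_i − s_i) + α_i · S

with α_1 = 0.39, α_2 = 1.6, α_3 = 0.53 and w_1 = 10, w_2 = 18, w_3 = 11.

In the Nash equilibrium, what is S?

∂u_i/∂s_i = α_i − 1, so town i contributes w_i if α_i > 1, else 0.
α_i > 1 for i ∈ {2}; NE contributions (0, 18, 0), S = 18.

18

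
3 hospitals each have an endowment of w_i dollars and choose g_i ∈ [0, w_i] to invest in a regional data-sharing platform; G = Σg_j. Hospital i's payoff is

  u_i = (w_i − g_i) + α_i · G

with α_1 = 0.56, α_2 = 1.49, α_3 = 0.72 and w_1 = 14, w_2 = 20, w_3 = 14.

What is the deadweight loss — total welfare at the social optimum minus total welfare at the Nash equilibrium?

∂u_i/∂g_i = α_i − 1, so hospital i contributes w_i if α_i > 1, else 0.
α_i > 1 for i ∈ {2}; NE contributions (0, 20, 0), G = 20.
W^NE = Σw_i − G^NE + (Σα_i)·G^NE = 48 + 1.77·20 = 83.4.
Planner: ∂(Σu_j)/∂g_i = Σα_j − 1 = 1.77 > 0, so everyone contributes w_i; G^SO = 48, W^SO = 48 + 1.77·48 = 132.96.
Deadweight loss = 49.56.

49.56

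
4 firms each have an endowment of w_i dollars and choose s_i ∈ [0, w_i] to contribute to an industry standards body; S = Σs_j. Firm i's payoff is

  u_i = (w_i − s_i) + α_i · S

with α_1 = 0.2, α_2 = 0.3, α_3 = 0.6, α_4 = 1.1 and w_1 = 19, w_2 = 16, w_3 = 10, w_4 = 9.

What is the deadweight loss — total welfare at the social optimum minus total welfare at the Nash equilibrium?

54

∂u_i/∂s_i = α_i − 1, so firm i contributes w_i if α_i > 1, else 0.
α_i > 1 for i ∈ {4}; NE contributions (0, 0, 0, 9), S = 9.
W^NE = Σw_i − S^NE + (Σα_i)·S^NE = 54 + 1.2·9 = 64.8.
Planner: ∂(Σu_j)/∂s_i = Σα_j − 1 = 1.2 > 0, so everyone contributes w_i; S^SO = 54, W^SO = 54 + 1.2·54 = 118.8.
Deadweight loss = 54.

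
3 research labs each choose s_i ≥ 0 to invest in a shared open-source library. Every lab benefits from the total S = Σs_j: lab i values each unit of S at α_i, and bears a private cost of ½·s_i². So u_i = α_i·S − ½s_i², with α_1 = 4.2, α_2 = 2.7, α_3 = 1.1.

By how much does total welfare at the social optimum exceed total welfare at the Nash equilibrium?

Lab i's FOC: ∂u_i/∂s_i = α_i − s_i = 0, so s_i* = α_i.
NE contributions = (4.2, 2.7, 1.1); S = 8.
W^NE = (Σα)·S − ½Σα_i² = 8² − ½·26.14 = 50.93.
Planner sets s_i = Σα_j = 8 for every i, so S^SO = 3·8 = 24.
W^SO = (Σα)·S^SO − ½·3·(Σα)² = (3/2)·8² = 96.
Deadweight loss = W^SO − W^NE = 45.07.

45.07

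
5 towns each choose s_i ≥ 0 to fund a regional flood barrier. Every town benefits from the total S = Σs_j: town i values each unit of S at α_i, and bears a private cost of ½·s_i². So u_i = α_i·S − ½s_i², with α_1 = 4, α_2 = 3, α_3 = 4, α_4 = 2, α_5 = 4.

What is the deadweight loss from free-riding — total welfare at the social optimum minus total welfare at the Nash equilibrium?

Town i's FOC: ∂u_i/∂s_i = α_i − s_i = 0, so s_i* = α_i.
NE contributions = (4, 3, 4, 2, 4); S = 17.
W^NE = (Σα)·S − ½Σα_i² = 17² − ½·61 = 258.5.
Planner sets s_i = Σα_j = 17 for every i, so S^SO = 5·17 = 85.
W^SO = (Σα)·S^SO − ½·5·(Σα)² = (5/2)·17² = 722.5.
Deadweight loss = W^SO − W^NE = 464.

464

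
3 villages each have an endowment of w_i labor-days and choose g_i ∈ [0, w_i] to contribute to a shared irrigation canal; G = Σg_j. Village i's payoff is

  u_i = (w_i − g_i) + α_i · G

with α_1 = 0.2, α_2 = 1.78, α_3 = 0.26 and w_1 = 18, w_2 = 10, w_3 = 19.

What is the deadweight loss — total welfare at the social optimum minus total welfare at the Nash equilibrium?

45.88

∂u_i/∂g_i = α_i − 1, so village i contributes w_i if α_i > 1, else 0.
α_i > 1 for i ∈ {2}; NE contributions (0, 10, 0), G = 10.
W^NE = Σw_i − G^NE + (Σα_i)·G^NE = 47 + 1.24·10 = 59.4.
Planner: ∂(Σu_j)/∂g_i = Σα_j − 1 = 1.24 > 0, so everyone contributes w_i; G^SO = 47, W^SO = 47 + 1.24·47 = 105.28.
Deadweight loss = 45.88.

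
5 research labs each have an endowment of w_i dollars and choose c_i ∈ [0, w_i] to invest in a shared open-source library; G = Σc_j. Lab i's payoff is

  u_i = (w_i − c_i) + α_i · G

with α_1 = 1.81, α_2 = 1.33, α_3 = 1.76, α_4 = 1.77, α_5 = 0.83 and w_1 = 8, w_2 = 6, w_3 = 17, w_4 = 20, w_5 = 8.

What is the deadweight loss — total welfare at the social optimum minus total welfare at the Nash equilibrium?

∂u_i/∂c_i = α_i − 1, so lab i contributes w_i if α_i > 1, else 0.
α_i > 1 for i ∈ {1, 2, 3, 4}; NE contributions (8, 6, 17, 20, 0), G = 51.
W^NE = Σw_i − G^NE + (Σα_i)·G^NE = 59 + 6.5·51 = 390.5.
Planner: ∂(Σu_j)/∂c_i = Σα_j − 1 = 6.5 > 0, so everyone contributes w_i; G^SO = 59, W^SO = 59 + 6.5·59 = 442.5.
Deadweight loss = 52.

52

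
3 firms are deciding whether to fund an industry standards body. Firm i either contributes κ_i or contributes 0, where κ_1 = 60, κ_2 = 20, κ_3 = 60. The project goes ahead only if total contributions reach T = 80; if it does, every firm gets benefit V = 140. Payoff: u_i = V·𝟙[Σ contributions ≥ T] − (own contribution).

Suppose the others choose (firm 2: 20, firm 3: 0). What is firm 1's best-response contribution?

60

Others' total = 20. Contributing 60 brings total to 80 ≥ 80: gain V − κ_1 = 80.
Best response: 60.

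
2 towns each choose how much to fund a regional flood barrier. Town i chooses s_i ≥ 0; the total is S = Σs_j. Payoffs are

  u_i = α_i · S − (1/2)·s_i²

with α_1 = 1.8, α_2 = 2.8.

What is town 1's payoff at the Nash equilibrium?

Town i's FOC: ∂u_i/∂s_i = α_i − s_i = 0, so s_i* = α_i.
NE contributions = (1.8, 2.8); S = 4.6.
u_1 = α_1·S − ½·(s_1)² = 1.8·4.6 − ½·1.8² = 6.66.

6.66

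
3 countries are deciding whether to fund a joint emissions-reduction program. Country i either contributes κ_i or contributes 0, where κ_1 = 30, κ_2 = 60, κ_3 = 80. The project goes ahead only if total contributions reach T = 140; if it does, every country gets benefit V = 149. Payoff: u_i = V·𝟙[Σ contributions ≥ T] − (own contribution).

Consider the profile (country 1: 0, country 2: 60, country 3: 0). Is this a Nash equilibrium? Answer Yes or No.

Total = 60 < 140: not provided.
Country 1 (pledges 0, payoff 0): pledging 30 → total 90, payoff -30. No gain.
Country 2 (pledges 60, payoff -60): dropping to 0 → total 0, payoff 0. Profitable deviation.

No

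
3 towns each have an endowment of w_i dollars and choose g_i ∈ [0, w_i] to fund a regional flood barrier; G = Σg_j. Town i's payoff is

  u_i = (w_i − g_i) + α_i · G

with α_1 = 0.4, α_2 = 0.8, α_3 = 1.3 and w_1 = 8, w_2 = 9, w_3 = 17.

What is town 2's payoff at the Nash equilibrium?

∂u_i/∂g_i = α_i − 1, so town i contributes w_i if α_i > 1, else 0.
α_i > 1 for i ∈ {3}; NE contributions (0, 0, 17), G = 17.
u_2 = (9 − 0) + 0.8·17 = 22.6.

22.6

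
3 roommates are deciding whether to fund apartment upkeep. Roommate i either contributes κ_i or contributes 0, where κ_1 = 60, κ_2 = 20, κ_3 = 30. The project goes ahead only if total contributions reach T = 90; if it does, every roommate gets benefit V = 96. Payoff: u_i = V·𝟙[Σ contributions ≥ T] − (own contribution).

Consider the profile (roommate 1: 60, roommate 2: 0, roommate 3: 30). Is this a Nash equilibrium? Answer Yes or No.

Yes

Total = 90 ≥ 90: provided.
Roommate 1 (pledges 60, payoff 36): dropping to 0 → total 30, payoff 0. No gain.
Roommate 2 (pledges 0, payoff 96): pledging 20 → total 110, payoff 76. No gain.
Roommate 3 (pledges 30, payoff 66): dropping to 0 → total 60, payoff 0. No gain.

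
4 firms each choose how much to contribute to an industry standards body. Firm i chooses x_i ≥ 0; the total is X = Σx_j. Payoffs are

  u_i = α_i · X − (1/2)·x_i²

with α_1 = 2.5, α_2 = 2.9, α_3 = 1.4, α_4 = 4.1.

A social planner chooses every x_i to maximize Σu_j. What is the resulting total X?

Planner FOC: ∂(Σu_j)/∂x_i = (Σα_j) − x_i = 0, so x_i^SO = Σα_j = 10.9 for every i; X^SO = 43.6.

43.6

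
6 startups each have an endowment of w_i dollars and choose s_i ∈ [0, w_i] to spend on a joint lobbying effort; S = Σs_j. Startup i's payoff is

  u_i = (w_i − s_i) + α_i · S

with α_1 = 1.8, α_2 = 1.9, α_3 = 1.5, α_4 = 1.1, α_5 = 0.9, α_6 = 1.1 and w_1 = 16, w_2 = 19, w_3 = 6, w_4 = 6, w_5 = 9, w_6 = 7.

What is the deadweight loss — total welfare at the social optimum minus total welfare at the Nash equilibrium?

∂u_i/∂s_i = α_i − 1, so startup i contributes w_i if α_i > 1, else 0.
α_i > 1 for i ∈ {1, 2, 3, 4, 6}; NE contributions (16, 19, 6, 6, 0, 7), S = 54.
W^NE = Σw_i − S^NE + (Σα_i)·S^NE = 63 + 7.3·54 = 457.2.
Planner: ∂(Σu_j)/∂s_i = Σα_j − 1 = 7.3 > 0, so everyone contributes w_i; S^SO = 63, W^SO = 63 + 7.3·63 = 522.9.
Deadweight loss = 65.7.

65.7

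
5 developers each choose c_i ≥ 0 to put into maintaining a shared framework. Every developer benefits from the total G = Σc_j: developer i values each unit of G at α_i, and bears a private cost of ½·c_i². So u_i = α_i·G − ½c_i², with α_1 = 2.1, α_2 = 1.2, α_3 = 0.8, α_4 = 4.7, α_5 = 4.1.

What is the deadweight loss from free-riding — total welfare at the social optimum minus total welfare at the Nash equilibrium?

Developer i's FOC: ∂u_i/∂c_i = α_i − c_i = 0, so c_i* = α_i.
NE contributions = (2.1, 1.2, 0.8, 4.7, 4.1); G = 12.9.
W^NE = (Σα)·G − ½Σα_i² = 12.9² − ½·45.39 = 143.715.
Planner sets c_i = Σα_j = 12.9 for every i, so G^SO = 5·12.9 = 64.5.
W^SO = (Σα)·G^SO − ½·5·(Σα)² = (5/2)·12.9² = 416.025.
Deadweight loss = W^SO − W^NE = 272.31.

272.31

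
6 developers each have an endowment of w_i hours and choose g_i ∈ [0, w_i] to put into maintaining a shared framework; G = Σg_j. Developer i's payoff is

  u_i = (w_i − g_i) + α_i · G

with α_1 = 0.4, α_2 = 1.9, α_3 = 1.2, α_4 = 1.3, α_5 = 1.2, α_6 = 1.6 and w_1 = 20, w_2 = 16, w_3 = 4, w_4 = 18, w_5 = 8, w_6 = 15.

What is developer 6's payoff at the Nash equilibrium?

∂u_i/∂g_i = α_i − 1, so developer i contributes w_i if α_i > 1, else 0.
α_i > 1 for i ∈ {2, 3, 4, 5, 6}; NE contributions (0, 16, 4, 18, 8, 15), G = 61.
u_6 = (15 − 15) + 1.6·61 = 97.6.

97.6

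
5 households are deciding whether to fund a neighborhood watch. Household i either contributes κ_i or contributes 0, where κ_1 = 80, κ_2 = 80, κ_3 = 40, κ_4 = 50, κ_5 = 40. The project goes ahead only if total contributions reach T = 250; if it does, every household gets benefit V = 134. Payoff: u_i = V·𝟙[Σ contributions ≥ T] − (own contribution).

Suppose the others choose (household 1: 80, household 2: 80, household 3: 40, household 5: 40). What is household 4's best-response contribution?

50

Others' total = 240. Contributing 50 brings total to 290 ≥ 250: gain V − κ_4 = 84.
Best response: 50.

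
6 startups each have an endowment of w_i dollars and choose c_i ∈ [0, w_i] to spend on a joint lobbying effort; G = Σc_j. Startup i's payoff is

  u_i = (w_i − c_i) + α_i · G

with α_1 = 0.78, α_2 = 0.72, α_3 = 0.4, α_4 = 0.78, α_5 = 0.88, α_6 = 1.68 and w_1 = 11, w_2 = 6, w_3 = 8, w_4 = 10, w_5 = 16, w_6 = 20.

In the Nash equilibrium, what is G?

∂u_i/∂c_i = α_i − 1, so startup i contributes w_i if α_i > 1, else 0.
α_i > 1 for i ∈ {6}; NE contributions (0, 0, 0, 0, 0, 20), G = 20.

20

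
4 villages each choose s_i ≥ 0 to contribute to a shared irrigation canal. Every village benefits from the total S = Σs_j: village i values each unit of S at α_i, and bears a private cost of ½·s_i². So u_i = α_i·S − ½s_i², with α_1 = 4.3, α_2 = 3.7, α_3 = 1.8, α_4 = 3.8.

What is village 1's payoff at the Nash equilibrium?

Village i's FOC: ∂u_i/∂s_i = α_i − s_i = 0, so s_i* = α_i.
NE contributions = (4.3, 3.7, 1.8, 3.8); S = 13.6.
u_1 = α_1·S − ½·(s_1)² = 4.3·13.6 − ½·4.3² = 49.235.

49.235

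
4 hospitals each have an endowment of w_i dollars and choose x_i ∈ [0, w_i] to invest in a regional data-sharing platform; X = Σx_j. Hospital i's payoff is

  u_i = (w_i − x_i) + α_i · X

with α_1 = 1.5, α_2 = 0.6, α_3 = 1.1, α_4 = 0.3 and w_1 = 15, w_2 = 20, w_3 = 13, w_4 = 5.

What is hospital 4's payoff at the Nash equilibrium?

∂u_i/∂x_i = α_i − 1, so hospital i contributes w_i if α_i > 1, else 0.
α_i > 1 for i ∈ {1, 3}; NE contributions (15, 0, 13, 0), X = 28.
u_4 = (5 − 0) + 0.3·28 = 13.4.

13.4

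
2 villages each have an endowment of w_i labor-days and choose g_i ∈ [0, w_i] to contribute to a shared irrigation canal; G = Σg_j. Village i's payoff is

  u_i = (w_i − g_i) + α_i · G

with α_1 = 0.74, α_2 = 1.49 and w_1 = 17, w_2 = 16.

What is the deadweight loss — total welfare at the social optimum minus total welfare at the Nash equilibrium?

20.91

∂u_i/∂g_i = α_i − 1, so village i contributes w_i if α_i > 1, else 0.
α_i > 1 for i ∈ {2}; NE contributions (0, 16), G = 16.
W^NE = Σw_i − G^NE + (Σα_i)·G^NE = 33 + 1.23·16 = 52.68.
Planner: ∂(Σu_j)/∂g_i = Σα_j − 1 = 1.23 > 0, so everyone contributes w_i; G^SO = 33, W^SO = 33 + 1.23·33 = 73.59.
Deadweight loss = 20.91.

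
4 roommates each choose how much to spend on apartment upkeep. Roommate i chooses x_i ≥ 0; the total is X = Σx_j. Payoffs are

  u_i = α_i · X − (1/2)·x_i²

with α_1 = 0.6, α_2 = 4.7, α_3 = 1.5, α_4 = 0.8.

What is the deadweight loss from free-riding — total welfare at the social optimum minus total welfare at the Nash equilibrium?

70.43

Roommate i's FOC: ∂u_i/∂x_i = α_i − x_i = 0, so x_i* = α_i.
NE contributions = (0.6, 4.7, 1.5, 0.8); X = 7.6.
W^NE = (Σα)·X − ½Σα_i² = 7.6² − ½·25.34 = 45.09.
Planner sets x_i = Σα_j = 7.6 for every i, so X^SO = 4·7.6 = 30.4.
W^SO = (Σα)·X^SO − ½·4·(Σα)² = (4/2)·7.6² = 115.52.
Deadweight loss = W^SO − W^NE = 70.43.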